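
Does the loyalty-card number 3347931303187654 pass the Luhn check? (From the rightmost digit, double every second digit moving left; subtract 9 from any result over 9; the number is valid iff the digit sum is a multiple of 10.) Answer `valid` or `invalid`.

From the right, keep odd positions and double even positions (subtract 9 from any doubled value over 9):
  doubled (positions 2,4,...): 1 5 2 0 2 9 8 6 → sum 33
  kept (positions 1,3,...): 4 6 8 3 3 3 7 3 → sum 37
Total = 70.
70 mod 10 = 0, so the number is valid.

valid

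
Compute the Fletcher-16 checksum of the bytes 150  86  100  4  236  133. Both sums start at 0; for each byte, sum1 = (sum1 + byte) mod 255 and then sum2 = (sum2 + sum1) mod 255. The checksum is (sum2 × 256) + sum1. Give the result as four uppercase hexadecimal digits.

Running sums (mod 255):
  after byte 0 (150): sum1=150, sum2=150
  after byte 1 (86): sum1=236, sum2=131
  after byte 2 (100): sum1=81, sum2=212
  after byte 3 (4): sum1=85, sum2=42
  after byte 4 (236): sum1=66, sum2=108
  after byte 5 (133): sum1=199, sum2=52
Checksum = sum2·256 + sum1 = 52·256 + 199 = 13511 = 0x34C7.

34C7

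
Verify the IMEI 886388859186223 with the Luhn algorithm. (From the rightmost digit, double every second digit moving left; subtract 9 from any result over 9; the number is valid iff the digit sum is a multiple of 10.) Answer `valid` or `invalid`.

invalid

From the right, keep odd positions and double even positions (subtract 9 from any doubled value over 9):
  doubled (positions 2,4,...): 4 3 2 1 7 6 7 → sum 30
  kept (positions 1,3,...): 3 2 8 9 8 8 6 8 → sum 52
Total = 82.
82 mod 10 = 2, so the number is invalid.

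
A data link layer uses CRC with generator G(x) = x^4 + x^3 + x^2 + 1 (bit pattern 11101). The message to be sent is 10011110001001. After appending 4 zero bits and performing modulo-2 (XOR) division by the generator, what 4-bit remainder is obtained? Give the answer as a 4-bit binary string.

Append 4 zeros: 100111100010010000. Divide by 11101 (XOR where the leading bit is 1):
  pos 0: 10011 XOR 11101 = 01110
  pos 1: 11101 XOR 11101 = 00000
  pos 6: 10001 XOR 11101 = 01100
  pos 7: 11000 XOR 11101 = 00101
  pos 9: 10101 XOR 11101 = 01000
  pos 10: 10000 XOR 11101 = 01101
  pos 11: 11010 XOR 11101 = 00111
  pos 13: 11100 XOR 11101 = 00001
Remainder (last 4 bits) = 0001. This is the CRC / FCS.

0001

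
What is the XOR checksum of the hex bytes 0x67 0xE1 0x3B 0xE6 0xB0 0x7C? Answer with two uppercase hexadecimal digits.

XOR the bytes together:
  start with 0x67
  0x67 ⊕ 0xE1 = 0x86
  0x86 ⊕ 0x3B = 0xBD
  0xBD ⊕ 0xE6 = 0x5B
  0x5B ⊕ 0xB0 = 0xEB
  0xEB ⊕ 0x7C = 0x97

97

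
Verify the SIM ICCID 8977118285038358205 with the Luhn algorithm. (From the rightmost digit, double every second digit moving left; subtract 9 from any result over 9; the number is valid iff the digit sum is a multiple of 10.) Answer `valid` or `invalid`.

From the right, keep odd positions and double even positions (subtract 9 from any doubled value over 9):
  doubled (positions 2,4,...): 0 7 6 6 1 4 2 5 9 → sum 40
  kept (positions 1,3,...): 5 2 5 8 0 8 8 1 7 8 → sum 52
Total = 92.
92 mod 10 = 2, so the number is invalid.

invalid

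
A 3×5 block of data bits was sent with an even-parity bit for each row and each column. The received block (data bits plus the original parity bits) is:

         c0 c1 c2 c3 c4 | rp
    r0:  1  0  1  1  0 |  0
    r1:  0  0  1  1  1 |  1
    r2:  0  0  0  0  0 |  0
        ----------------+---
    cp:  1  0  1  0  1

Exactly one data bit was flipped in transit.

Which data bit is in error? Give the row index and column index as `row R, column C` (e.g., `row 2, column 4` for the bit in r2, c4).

Recompute each row's even parity and compare to rp:
  r0: data parity 1, sent rp 0 → mismatch
  r1: data parity 1, sent rp 1 → ok
  r2: data parity 0, sent rp 0 → ok
Recompute each column's even parity and compare to cp:
  c0: data parity 1, sent cp 1 → ok
  c1: data parity 0, sent cp 0 → ok
  c2: data parity 0, sent cp 1 → mismatch
  c3: data parity 0, sent cp 0 → ok
  c4: data parity 1, sent cp 1 → ok
Exactly one row (r0) and one column (c2) fail → the flipped bit is at their intersection.

row 0, column 2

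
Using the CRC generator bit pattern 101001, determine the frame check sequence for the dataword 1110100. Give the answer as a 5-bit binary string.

01100

Append 5 zeros: 111010000000. Divide by 101001 (XOR where the leading bit is 1):
  pos 0: 111010 XOR 101001 = 010011
  pos 1: 100110 XOR 101001 = 001111
  pos 3: 111100 XOR 101001 = 010101
  pos 4: 101010 XOR 101001 = 000011
Remainder (last 5 bits) = 01100. This is the CRC / FCS.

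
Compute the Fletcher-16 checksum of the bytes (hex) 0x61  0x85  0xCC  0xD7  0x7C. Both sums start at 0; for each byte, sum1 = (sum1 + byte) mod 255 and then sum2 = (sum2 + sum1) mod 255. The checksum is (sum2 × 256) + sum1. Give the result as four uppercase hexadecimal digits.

8F08

Running sums (mod 255):
  after byte 0 (0x61): sum1=97, sum2=97
  after byte 1 (0x85): sum1=230, sum2=72
  after byte 2 (0xCC): sum1=179, sum2=251
  after byte 3 (0xD7): sum1=139, sum2=135
  after byte 4 (0x7C): sum1=8, sum2=143
Checksum = sum2·256 + sum1 = 143·256 + 8 = 36616 = 0x8F08.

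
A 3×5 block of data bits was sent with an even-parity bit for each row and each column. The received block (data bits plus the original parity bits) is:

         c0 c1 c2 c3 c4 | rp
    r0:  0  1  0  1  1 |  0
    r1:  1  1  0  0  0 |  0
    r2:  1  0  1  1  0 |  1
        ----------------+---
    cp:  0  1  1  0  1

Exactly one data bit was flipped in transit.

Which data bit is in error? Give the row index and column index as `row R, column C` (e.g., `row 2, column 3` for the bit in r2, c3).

row 0, column 1

Recompute each row's even parity and compare to rp:
  r0: data parity 1, sent rp 0 → mismatch
  r1: data parity 0, sent rp 0 → ok
  r2: data parity 1, sent rp 1 → ok
Recompute each column's even parity and compare to cp:
  c0: data parity 0, sent cp 0 → ok
  c1: data parity 0, sent cp 1 → mismatch
  c2: data parity 1, sent cp 1 → ok
  c3: data parity 0, sent cp 0 → ok
  c4: data parity 1, sent cp 1 → ok
Exactly one row (r0) and one column (c1) fail → the flipped bit is at their intersection.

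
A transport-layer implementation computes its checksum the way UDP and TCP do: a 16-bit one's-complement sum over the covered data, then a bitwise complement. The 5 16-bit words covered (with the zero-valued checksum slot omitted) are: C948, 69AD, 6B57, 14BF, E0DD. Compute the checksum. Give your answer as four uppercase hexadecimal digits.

6C15

One's-complement addition (fold any carry out of bit 15 back into bit 0):
  0xC948 + 0x69AD = 0x132F5 → wrap carry → 0x32F6
  0x32F6 + 0x6B57 = 0x09E4D
  0x9E4D + 0x14BF = 0x0B30C
  0xB30C + 0xE0DD = 0x193E9 → wrap carry → 0x93EA
One's-complement sum = 0x93EA.
Checksum = ~0x93EA & 0xFFFF = 0x6C15.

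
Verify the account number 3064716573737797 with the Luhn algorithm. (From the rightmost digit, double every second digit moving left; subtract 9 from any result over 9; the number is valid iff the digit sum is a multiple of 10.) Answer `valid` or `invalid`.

From the right, keep odd positions and double even positions (subtract 9 from any doubled value over 9):
  doubled (positions 2,4,...): 9 5 5 5 3 5 3 6 → sum 41
  kept (positions 1,3,...): 7 7 3 3 5 1 4 0 → sum 30
Total = 71.
71 mod 10 = 1, so the number is invalid.

invalid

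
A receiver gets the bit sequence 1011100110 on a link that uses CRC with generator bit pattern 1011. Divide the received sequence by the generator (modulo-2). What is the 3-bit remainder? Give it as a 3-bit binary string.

001

Modulo-2 division of 1011100110 by 1011:
  pos 0: 1011 XOR 1011 = 0000
  pos 4: 1001 XOR 1011 = 0010
  pos 6: 1010 XOR 1011 = 0001
Remainder = 001 (nonzero — an error is detected).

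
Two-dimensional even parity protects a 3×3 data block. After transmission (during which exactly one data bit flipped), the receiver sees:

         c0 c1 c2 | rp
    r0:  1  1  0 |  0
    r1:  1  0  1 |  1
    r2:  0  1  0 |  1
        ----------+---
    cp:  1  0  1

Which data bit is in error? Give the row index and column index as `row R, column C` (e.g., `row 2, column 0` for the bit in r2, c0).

Recompute each row's even parity and compare to rp:
  r0: data parity 0, sent rp 0 → ok
  r1: data parity 0, sent rp 1 → mismatch
  r2: data parity 1, sent rp 1 → ok
Recompute each column's even parity and compare to cp:
  c0: data parity 0, sent cp 1 → mismatch
  c1: data parity 0, sent cp 0 → ok
  c2: data parity 1, sent cp 1 → ok
Exactly one row (r1) and one column (c0) fail → the flipped bit is at their intersection.

row 1, column 0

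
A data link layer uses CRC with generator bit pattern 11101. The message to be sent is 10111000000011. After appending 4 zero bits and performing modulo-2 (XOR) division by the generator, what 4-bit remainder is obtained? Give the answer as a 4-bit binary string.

Append 4 zeros: 101110000000110000. Divide by 11101 (XOR where the leading bit is 1):
  pos 0: 10111 XOR 11101 = 01010
  pos 1: 10100 XOR 11101 = 01001
  pos 2: 10010 XOR 11101 = 01111
  pos 3: 11110 XOR 11101 = 00011
  pos 6: 11000 XOR 11101 = 00101
  pos 8: 10101 XOR 11101 = 01000
  pos 9: 10001 XOR 11101 = 01100
  pos 10: 11000 XOR 11101 = 00101
  pos 12: 10100 XOR 11101 = 01001
  pos 13: 10010 XOR 11101 = 01111
Remainder (last 4 bits) = 1111. This is the CRC / FCS.

1111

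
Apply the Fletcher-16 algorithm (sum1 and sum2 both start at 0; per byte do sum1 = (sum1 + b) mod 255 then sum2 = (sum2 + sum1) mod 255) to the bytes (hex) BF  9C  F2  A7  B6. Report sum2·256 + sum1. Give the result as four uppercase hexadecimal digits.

10AD

Running sums (mod 255):
  after byte 0 (BF): sum1=191, sum2=191
  after byte 1 (9C): sum1=92, sum2=28
  after byte 2 (F2): sum1=79, sum2=107
  after byte 3 (A7): sum1=246, sum2=98
  after byte 4 (B6): sum1=173, sum2=16
Checksum = sum2·256 + sum1 = 16·256 + 173 = 4269 = 0x10AD.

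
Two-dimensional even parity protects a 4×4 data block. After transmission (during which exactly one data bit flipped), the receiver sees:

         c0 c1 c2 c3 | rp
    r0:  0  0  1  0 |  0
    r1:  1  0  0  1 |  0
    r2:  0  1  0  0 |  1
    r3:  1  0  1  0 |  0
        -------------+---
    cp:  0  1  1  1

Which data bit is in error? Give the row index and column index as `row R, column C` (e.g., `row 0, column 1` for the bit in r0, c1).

row 0, column 2

Recompute each row's even parity and compare to rp:
  r0: data parity 1, sent rp 0 → mismatch
  r1: data parity 0, sent rp 0 → ok
  r2: data parity 1, sent rp 1 → ok
  r3: data parity 0, sent rp 0 → ok
Recompute each column's even parity and compare to cp:
  c0: data parity 0, sent cp 0 → ok
  c1: data parity 1, sent cp 1 → ok
  c2: data parity 0, sent cp 1 → mismatch
  c3: data parity 1, sent cp 1 → ok
Exactly one row (r0) and one column (c2) fail → the flipped bit is at their intersection.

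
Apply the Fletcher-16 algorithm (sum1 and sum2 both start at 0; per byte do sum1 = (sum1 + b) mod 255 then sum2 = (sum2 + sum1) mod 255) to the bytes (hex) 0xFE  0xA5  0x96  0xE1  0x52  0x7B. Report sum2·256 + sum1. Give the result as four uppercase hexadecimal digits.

Running sums (mod 255):
  after byte 0 (0xFE): sum1=254, sum2=254
  after byte 1 (0xA5): sum1=164, sum2=163
  after byte 2 (0x96): sum1=59, sum2=222
  after byte 3 (0xE1): sum1=29, sum2=251
  after byte 4 (0x52): sum1=111, sum2=107
  after byte 5 (0x7B): sum1=234, sum2=86
Checksum = sum2·256 + sum1 = 86·256 + 234 = 22250 = 0x56EA.

56EA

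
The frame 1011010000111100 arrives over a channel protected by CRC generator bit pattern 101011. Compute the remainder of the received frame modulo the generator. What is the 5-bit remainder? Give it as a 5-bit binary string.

00000

Modulo-2 division of 1011010000111100 by 101011:
  pos 0: 101101 XOR 101011 = 000110
  pos 3: 110000 XOR 101011 = 011011
  pos 4: 110110 XOR 101011 = 011101
  pos 5: 111011 XOR 101011 = 010000
  pos 6: 100001 XOR 101011 = 001010
  pos 8: 101011 XOR 101011 = 000000
Remainder = 00000 (zero — the frame passes the CRC check).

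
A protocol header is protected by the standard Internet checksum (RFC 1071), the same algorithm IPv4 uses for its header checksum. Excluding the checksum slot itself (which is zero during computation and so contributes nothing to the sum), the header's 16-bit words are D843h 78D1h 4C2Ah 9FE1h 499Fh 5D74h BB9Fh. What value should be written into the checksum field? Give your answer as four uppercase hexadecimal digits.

One's-complement addition (fold any carry out of bit 15 back into bit 0):
  0xD843 + 0x78D1 = 0x15114 → wrap carry → 0x5115
  0x5115 + 0x4C2A = 0x09D3F
  0x9D3F + 0x9FE1 = 0x13D20 → wrap carry → 0x3D21
  0x3D21 + 0x499F = 0x086C0
  0x86C0 + 0x5D74 = 0x0E434
  0xE434 + 0xBB9F = 0x19FD3 → wrap carry → 0x9FD4
One's-complement sum = 0x9FD4.
Checksum = ~0x9FD4 & 0xFFFF = 0x602B.

602B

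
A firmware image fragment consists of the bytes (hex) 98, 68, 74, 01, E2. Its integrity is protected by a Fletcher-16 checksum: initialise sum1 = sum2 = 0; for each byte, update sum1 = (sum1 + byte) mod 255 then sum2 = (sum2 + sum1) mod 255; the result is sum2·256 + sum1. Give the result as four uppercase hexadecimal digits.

DE59

Running sums (mod 255):
  after byte 0 (98): sum1=152, sum2=152
  after byte 1 (68): sum1=1, sum2=153
  after byte 2 (74): sum1=117, sum2=15
  after byte 3 (01): sum1=118, sum2=133
  after byte 4 (E2): sum1=89, sum2=222
Checksum = sum2·256 + sum1 = 222·256 + 89 = 56921 = 0xDE59.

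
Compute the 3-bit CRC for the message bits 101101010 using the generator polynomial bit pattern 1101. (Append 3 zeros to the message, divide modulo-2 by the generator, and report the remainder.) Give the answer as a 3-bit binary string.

Append 3 zeros: 101101010000. Divide by 1101 (XOR where the leading bit is 1):
  pos 0: 1011 XOR 1101 = 0110
  pos 1: 1100 XOR 1101 = 0001
  pos 4: 1101 XOR 1101 = 0000
Remainder (last 3 bits) = 000. This is the CRC / FCS.

000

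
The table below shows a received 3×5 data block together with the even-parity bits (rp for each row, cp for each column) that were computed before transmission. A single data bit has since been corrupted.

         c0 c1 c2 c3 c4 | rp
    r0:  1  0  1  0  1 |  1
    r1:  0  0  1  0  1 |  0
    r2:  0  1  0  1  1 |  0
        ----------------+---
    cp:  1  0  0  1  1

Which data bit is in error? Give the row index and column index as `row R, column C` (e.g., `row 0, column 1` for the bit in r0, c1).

row 2, column 1

Recompute each row's even parity and compare to rp:
  r0: data parity 1, sent rp 1 → ok
  r1: data parity 0, sent rp 0 → ok
  r2: data parity 1, sent rp 0 → mismatch
Recompute each column's even parity and compare to cp:
  c0: data parity 1, sent cp 1 → ok
  c1: data parity 1, sent cp 0 → mismatch
  c2: data parity 0, sent cp 0 → ok
  c3: data parity 1, sent cp 1 → ok
  c4: data parity 1, sent cp 1 → ok
Exactly one row (r2) and one column (c1) fail → the flipped bit is at their intersection.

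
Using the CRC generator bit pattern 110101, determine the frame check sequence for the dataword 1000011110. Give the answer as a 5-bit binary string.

00001

Append 5 zeros: 100001111000000. Divide by 110101 (XOR where the leading bit is 1):
  pos 0: 100001 XOR 110101 = 010100
  pos 1: 101001 XOR 110101 = 011100
  pos 2: 111001 XOR 110101 = 001100
  pos 4: 110010 XOR 110101 = 000111
  pos 7: 111000 XOR 110101 = 001101
  pos 9: 110100 XOR 110101 = 000001
Remainder (last 5 bits) = 00001. This is the CRC / FCS.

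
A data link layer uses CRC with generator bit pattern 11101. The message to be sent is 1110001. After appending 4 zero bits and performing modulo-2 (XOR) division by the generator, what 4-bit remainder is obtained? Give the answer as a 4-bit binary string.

0011

Append 4 zeros: 11100010000. Divide by 11101 (XOR where the leading bit is 1):
  pos 0: 11100 XOR 11101 = 00001
  pos 4: 10100 XOR 11101 = 01001
  pos 5: 10010 XOR 11101 = 01111
  pos 6: 11110 XOR 11101 = 00011
Remainder (last 4 bits) = 0011. This is the CRC / FCS.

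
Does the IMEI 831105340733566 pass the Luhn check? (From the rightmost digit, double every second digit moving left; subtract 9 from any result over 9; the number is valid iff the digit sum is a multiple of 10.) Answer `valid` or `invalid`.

invalid

From the right, keep odd positions and double even positions (subtract 9 from any doubled value over 9):
  doubled (positions 2,4,...): 3 6 5 8 1 2 6 → sum 31
  kept (positions 1,3,...): 6 5 3 0 3 0 1 8 → sum 26
Total = 57.
57 mod 10 = 7, so the number is invalid.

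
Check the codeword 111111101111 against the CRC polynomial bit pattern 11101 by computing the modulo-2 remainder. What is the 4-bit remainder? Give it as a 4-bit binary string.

0100

Modulo-2 division of 111111101111 by 11101:
  pos 0: 11111 XOR 11101 = 00010
  pos 3: 10110 XOR 11101 = 01011
  pos 4: 10111 XOR 11101 = 01010
  pos 5: 10101 XOR 11101 = 01000
  pos 6: 10001 XOR 11101 = 01100
  pos 7: 11001 XOR 11101 = 00100
Remainder = 0100 (nonzero — an error is detected).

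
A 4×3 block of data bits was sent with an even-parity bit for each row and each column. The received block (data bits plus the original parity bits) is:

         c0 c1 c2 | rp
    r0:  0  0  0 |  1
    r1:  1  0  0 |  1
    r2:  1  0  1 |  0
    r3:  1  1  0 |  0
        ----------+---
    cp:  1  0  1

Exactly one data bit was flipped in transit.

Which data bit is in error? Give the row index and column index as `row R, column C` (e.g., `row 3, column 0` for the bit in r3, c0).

Recompute each row's even parity and compare to rp:
  r0: data parity 0, sent rp 1 → mismatch
  r1: data parity 1, sent rp 1 → ok
  r2: data parity 0, sent rp 0 → ok
  r3: data parity 0, sent rp 0 → ok
Recompute each column's even parity and compare to cp:
  c0: data parity 1, sent cp 1 → ok
  c1: data parity 1, sent cp 0 → mismatch
  c2: data parity 1, sent cp 1 → ok
Exactly one row (r0) and one column (c1) fail → the flipped bit is at their intersection.

row 0, column 1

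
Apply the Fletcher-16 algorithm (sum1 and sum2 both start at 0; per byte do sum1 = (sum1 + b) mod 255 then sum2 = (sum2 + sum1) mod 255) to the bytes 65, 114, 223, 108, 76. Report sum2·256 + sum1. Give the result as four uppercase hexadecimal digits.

Running sums (mod 255):
  after byte 0 (65): sum1=65, sum2=65
  after byte 1 (114): sum1=179, sum2=244
  after byte 2 (223): sum1=147, sum2=136
  after byte 3 (108): sum1=0, sum2=136
  after byte 4 (76): sum1=76, sum2=212
Checksum = sum2·256 + sum1 = 212·256 + 76 = 54348 = 0xD44C.

D44C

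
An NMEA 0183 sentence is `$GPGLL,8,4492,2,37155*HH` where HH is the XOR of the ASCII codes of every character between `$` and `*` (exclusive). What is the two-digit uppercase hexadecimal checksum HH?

64

XOR the ASCII codes of the payload characters:
  'G' = 0x47 → acc = 0x47
  'P' = 0x50 → acc = 0x17
  'G' = 0x47 → acc = 0x50
  'L' = 0x4C → acc = 0x1C
  'L' = 0x4C → acc = 0x50
  ',' = 0x2C → acc = 0x7C
  '8' = 0x38 → acc = 0x44
  ',' = 0x2C → acc = 0x68
  '4' = 0x34 → acc = 0x5C
  '4' = 0x34 → acc = 0x68
  '9' = 0x39 → acc = 0x51
  '2' = 0x32 → acc = 0x63
  ',' = 0x2C → acc = 0x4F
  '2' = 0x32 → acc = 0x7D
  ',' = 0x2C → acc = 0x51
  '3' = 0x33 → acc = 0x62
  '7' = 0x37 → acc = 0x55
  '1' = 0x31 → acc = 0x64
  '5' = 0x35 → acc = 0x51
  '5' = 0x35 → acc = 0x64
Checksum = 0x64.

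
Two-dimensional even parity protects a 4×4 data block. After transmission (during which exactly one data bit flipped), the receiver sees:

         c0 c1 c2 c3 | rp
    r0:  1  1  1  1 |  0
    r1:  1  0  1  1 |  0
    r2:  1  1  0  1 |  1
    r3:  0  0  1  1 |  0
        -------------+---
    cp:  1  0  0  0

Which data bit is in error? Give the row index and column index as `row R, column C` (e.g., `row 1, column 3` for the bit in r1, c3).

row 1, column 2

Recompute each row's even parity and compare to rp:
  r0: data parity 0, sent rp 0 → ok
  r1: data parity 1, sent rp 0 → mismatch
  r2: data parity 1, sent rp 1 → ok
  r3: data parity 0, sent rp 0 → ok
Recompute each column's even parity and compare to cp:
  c0: data parity 1, sent cp 1 → ok
  c1: data parity 0, sent cp 0 → ok
  c2: data parity 1, sent cp 0 → mismatch
  c3: data parity 0, sent cp 0 → ok
Exactly one row (r1) and one column (c2) fail → the flipped bit is at their intersection.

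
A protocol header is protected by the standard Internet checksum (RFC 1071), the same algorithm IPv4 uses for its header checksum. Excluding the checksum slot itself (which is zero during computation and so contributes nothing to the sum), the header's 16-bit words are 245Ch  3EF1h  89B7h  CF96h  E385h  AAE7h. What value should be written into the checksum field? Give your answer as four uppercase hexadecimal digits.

B4F6

One's-complement addition (fold any carry out of bit 15 back into bit 0):
  0x245C + 0x3EF1 = 0x0634D
  0x634D + 0x89B7 = 0x0ED04
  0xED04 + 0xCF96 = 0x1BC9A → wrap carry → 0xBC9B
  0xBC9B + 0xE385 = 0x1A020 → wrap carry → 0xA021
  0xA021 + 0xAAE7 = 0x14B08 → wrap carry → 0x4B09
One's-complement sum = 0x4B09.
Checksum = ~0x4B09 & 0xFFFF = 0xB4F6.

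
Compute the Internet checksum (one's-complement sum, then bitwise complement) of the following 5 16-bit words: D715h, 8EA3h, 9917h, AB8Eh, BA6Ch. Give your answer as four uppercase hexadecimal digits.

9B33

One's-complement addition (fold any carry out of bit 15 back into bit 0):
  0xD715 + 0x8EA3 = 0x165B8 → wrap carry → 0x65B9
  0x65B9 + 0x9917 = 0x0FED0
  0xFED0 + 0xAB8E = 0x1AA5E → wrap carry → 0xAA5F
  0xAA5F + 0xBA6C = 0x164CB → wrap carry → 0x64CC
One's-complement sum = 0x64CC.
Checksum = ~0x64CC & 0xFFFF = 0x9B33.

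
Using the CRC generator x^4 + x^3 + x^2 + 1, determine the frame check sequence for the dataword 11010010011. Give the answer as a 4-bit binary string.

1010

Append 4 zeros: 110100100110000. Divide by 11101 (XOR where the leading bit is 1):
  pos 0: 11010 XOR 11101 = 00111
  pos 2: 11101 XOR 11101 = 00000
  pos 9: 11000 XOR 11101 = 00101
Remainder (last 4 bits) = 1010. This is the CRC / FCS.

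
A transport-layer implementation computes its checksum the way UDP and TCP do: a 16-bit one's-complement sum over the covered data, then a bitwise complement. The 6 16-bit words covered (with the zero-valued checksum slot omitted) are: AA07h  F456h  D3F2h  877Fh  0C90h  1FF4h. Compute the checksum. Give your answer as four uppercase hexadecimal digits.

D9AA

One's-complement addition (fold any carry out of bit 15 back into bit 0):
  0xAA07 + 0xF456 = 0x19E5D → wrap carry → 0x9E5E
  0x9E5E + 0xD3F2 = 0x17250 → wrap carry → 0x7251
  0x7251 + 0x877F = 0x0F9D0
  0xF9D0 + 0x0C90 = 0x10660 → wrap carry → 0x0661
  0x0661 + 0x1FF4 = 0x02655
One's-complement sum = 0x2655.
Checksum = ~0x2655 & 0xFFFF = 0xD9AA.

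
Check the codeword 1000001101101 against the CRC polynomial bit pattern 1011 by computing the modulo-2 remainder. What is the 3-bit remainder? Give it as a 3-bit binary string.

Modulo-2 division of 1000001101101 by 1011:
  pos 0: 1000 XOR 1011 = 0011
  pos 2: 1100 XOR 1011 = 0111
  pos 3: 1111 XOR 1011 = 0100
  pos 4: 1001 XOR 1011 = 0010
  pos 6: 1001 XOR 1011 = 0010
  pos 8: 1010 XOR 1011 = 0001
Remainder = 011 (nonzero — an error is detected).

011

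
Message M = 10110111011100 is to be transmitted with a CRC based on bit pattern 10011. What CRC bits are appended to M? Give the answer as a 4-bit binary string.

1000

Append 4 zeros: 101101110111000000. Divide by 10011 (XOR where the leading bit is 1):
  pos 0: 10110 XOR 10011 = 00101
  pos 2: 10111 XOR 10011 = 00100
  pos 4: 10010 XOR 10011 = 00001
  pos 8: 11110 XOR 10011 = 01101
  pos 9: 11010 XOR 10011 = 01001
  pos 10: 10010 XOR 10011 = 00001
Remainder (last 4 bits) = 1000. This is the CRC / FCS.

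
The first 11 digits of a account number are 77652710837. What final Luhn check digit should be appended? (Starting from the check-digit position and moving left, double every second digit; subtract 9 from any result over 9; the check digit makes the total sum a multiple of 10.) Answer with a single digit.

2

Partial digits right→left: 7 3 8 0 1 7 2 5 6 7 7
Double every second digit counting from the check-digit position (so the 1st, 3rd, 5th, ... of the partial from the right).
  doubled (with −9 where >9): 5 7 2 4 3 5 → sum 26
  kept as-is: 3 0 7 5 7 → sum 22
Total = 26 + 22 = 48.
Check digit = (10 − (48 mod 10)) mod 10 = 2.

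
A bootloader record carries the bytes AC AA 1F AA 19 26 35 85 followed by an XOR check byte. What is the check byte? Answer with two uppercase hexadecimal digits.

3C

XOR the bytes together:
  start with 0xAC
  0xAC ⊕ 0xAA = 0x06
  0x06 ⊕ 0x1F = 0x19
  0x19 ⊕ 0xAA = 0xB3
  0xB3 ⊕ 0x19 = 0xAA
  0xAA ⊕ 0x26 = 0x8C
  0x8C ⊕ 0x35 = 0xB9
  0xB9 ⊕ 0x85 = 0x3C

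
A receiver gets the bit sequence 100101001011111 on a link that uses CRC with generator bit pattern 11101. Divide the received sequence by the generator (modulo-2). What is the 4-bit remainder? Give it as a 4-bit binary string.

0100

Modulo-2 division of 100101001011111 by 11101:
  pos 0: 10010 XOR 11101 = 01111
  pos 1: 11111 XOR 11101 = 00010
  pos 4: 10001 XOR 11101 = 01100
  pos 5: 11000 XOR 11101 = 00101
  pos 7: 10111 XOR 11101 = 01010
  pos 8: 10101 XOR 11101 = 01000
  pos 9: 10001 XOR 11101 = 01100
  pos 10: 11001 XOR 11101 = 00100
Remainder = 0100 (nonzero — an error is detected).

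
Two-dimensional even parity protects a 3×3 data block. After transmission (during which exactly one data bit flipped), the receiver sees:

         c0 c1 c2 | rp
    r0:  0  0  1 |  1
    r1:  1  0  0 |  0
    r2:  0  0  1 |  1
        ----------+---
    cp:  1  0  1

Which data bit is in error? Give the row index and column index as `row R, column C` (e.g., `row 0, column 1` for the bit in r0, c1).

row 1, column 2

Recompute each row's even parity and compare to rp:
  r0: data parity 1, sent rp 1 → ok
  r1: data parity 1, sent rp 0 → mismatch
  r2: data parity 1, sent rp 1 → ok
Recompute each column's even parity and compare to cp:
  c0: data parity 1, sent cp 1 → ok
  c1: data parity 0, sent cp 0 → ok
  c2: data parity 0, sent cp 1 → mismatch
Exactly one row (r1) and one column (c2) fail → the flipped bit is at their intersection.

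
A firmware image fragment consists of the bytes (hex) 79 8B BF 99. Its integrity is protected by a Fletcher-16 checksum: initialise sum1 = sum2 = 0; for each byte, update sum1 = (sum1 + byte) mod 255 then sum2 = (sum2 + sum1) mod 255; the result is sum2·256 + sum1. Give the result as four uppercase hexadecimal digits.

Running sums (mod 255):
  after byte 0 (79): sum1=121, sum2=121
  after byte 1 (8B): sum1=5, sum2=126
  after byte 2 (BF): sum1=196, sum2=67
  after byte 3 (99): sum1=94, sum2=161
Checksum = sum2·256 + sum1 = 161·256 + 94 = 41310 = 0xA15E.

A15E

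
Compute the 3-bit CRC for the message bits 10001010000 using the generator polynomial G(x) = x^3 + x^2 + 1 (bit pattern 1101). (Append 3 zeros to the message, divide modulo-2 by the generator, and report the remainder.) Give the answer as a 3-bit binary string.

011

Append 3 zeros: 10001010000000. Divide by 1101 (XOR where the leading bit is 1):
  pos 0: 1000 XOR 1101 = 0101
  pos 1: 1011 XOR 1101 = 0110
  pos 2: 1100 XOR 1101 = 0001
  pos 5: 1100 XOR 1101 = 0001
  pos 8: 1000 XOR 1101 = 0101
  pos 9: 1010 XOR 1101 = 0111
  pos 10: 1110 XOR 1101 = 0011
Remainder (last 3 bits) = 011. This is the CRC / FCS.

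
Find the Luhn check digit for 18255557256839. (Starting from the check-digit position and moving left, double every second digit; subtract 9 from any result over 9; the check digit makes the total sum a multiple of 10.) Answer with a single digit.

5

Partial digits right→left: 9 3 8 6 5 2 7 5 5 5 5 2 8 1
Double every second digit counting from the check-digit position (so the 1st, 3rd, 5th, ... of the partial from the right).
  doubled (with −9 where >9): 9 7 1 5 1 1 7 → sum 31
  kept as-is: 3 6 2 5 5 2 1 → sum 24
Total = 31 + 24 = 55.
Check digit = (10 − (55 mod 10)) mod 10 = 5.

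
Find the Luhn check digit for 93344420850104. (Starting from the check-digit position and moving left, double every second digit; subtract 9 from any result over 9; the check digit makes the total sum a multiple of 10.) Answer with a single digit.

1

Partial digits right→left: 4 0 1 0 5 8 0 2 4 4 4 3 3 9
Double every second digit counting from the check-digit position (so the 1st, 3rd, 5th, ... of the partial from the right).
  doubled (with −9 where >9): 8 2 1 0 8 8 6 → sum 33
  kept as-is: 0 0 8 2 4 3 9 → sum 26
Total = 33 + 26 = 59.
Check digit = (10 − (59 mod 10)) mod 10 = 1.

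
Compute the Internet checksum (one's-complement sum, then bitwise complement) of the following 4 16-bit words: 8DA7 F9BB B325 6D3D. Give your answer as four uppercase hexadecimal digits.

One's-complement addition (fold any carry out of bit 15 back into bit 0):
  0x8DA7 + 0xF9BB = 0x18762 → wrap carry → 0x8763
  0x8763 + 0xB325 = 0x13A88 → wrap carry → 0x3A89
  0x3A89 + 0x6D3D = 0x0A7C6
One's-complement sum = 0xA7C6.
Checksum = ~0xA7C6 & 0xFFFF = 0x5839.

5839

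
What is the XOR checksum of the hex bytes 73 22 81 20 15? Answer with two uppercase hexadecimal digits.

E5

XOR the bytes together:
  start with 0x73
  0x73 ⊕ 0x22 = 0x51
  0x51 ⊕ 0x81 = 0xD0
  0xD0 ⊕ 0x20 = 0xF0
  0xF0 ⊕ 0x15 = 0xE5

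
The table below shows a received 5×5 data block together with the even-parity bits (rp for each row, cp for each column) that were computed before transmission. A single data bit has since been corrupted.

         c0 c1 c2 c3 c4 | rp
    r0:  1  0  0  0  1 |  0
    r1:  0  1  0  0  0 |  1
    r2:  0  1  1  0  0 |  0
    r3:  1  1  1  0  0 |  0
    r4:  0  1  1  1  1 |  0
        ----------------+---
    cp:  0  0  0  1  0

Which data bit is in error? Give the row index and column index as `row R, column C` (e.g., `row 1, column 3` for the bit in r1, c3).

row 3, column 2

Recompute each row's even parity and compare to rp:
  r0: data parity 0, sent rp 0 → ok
  r1: data parity 1, sent rp 1 → ok
  r2: data parity 0, sent rp 0 → ok
  r3: data parity 1, sent rp 0 → mismatch
  r4: data parity 0, sent rp 0 → ok
Recompute each column's even parity and compare to cp:
  c0: data parity 0, sent cp 0 → ok
  c1: data parity 0, sent cp 0 → ok
  c2: data parity 1, sent cp 0 → mismatch
  c3: data parity 1, sent cp 1 → ok
  c4: data parity 0, sent cp 0 → ok
Exactly one row (r3) and one column (c2) fail → the flipped bit is at their intersection.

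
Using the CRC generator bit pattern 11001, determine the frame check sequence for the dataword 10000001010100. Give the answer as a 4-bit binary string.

1111

Append 4 zeros: 100000010101000000. Divide by 11001 (XOR where the leading bit is 1):
  pos 0: 10000 XOR 11001 = 01001
  pos 1: 10010 XOR 11001 = 01011
  pos 2: 10110 XOR 11001 = 01111
  pos 3: 11111 XOR 11001 = 00110
  pos 5: 11001 XOR 11001 = 00000
  pos 11: 10000 XOR 11001 = 01001
  pos 12: 10010 XOR 11001 = 01011
  pos 13: 10110 XOR 11001 = 01111
Remainder (last 4 bits) = 1111. This is the CRC / FCS.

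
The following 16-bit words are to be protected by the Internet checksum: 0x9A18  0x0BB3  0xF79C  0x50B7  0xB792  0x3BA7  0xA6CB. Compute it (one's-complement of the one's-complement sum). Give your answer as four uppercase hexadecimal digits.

77DA

One's-complement addition (fold any carry out of bit 15 back into bit 0):
  0x9A18 + 0x0BB3 = 0x0A5CB
  0xA5CB + 0xF79C = 0x19D67 → wrap carry → 0x9D68
  0x9D68 + 0x50B7 = 0x0EE1F
  0xEE1F + 0xB792 = 0x1A5B1 → wrap carry → 0xA5B2
  0xA5B2 + 0x3BA7 = 0x0E159
  0xE159 + 0xA6CB = 0x18824 → wrap carry → 0x8825
One's-complement sum = 0x8825.
Checksum = ~0x8825 & 0xFFFF = 0x77DA.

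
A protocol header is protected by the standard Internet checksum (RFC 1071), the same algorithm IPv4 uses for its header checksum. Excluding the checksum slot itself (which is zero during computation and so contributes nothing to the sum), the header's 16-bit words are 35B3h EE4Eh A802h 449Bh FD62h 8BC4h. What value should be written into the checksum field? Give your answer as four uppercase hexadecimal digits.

One's-complement addition (fold any carry out of bit 15 back into bit 0):
  0x35B3 + 0xEE4E = 0x12401 → wrap carry → 0x2402
  0x2402 + 0xA802 = 0x0CC04
  0xCC04 + 0x449B = 0x1109F → wrap carry → 0x10A0
  0x10A0 + 0xFD62 = 0x10E02 → wrap carry → 0x0E03
  0x0E03 + 0x8BC4 = 0x099C7
One's-complement sum = 0x99C7.
Checksum = ~0x99C7 & 0xFFFF = 0x6638.

6638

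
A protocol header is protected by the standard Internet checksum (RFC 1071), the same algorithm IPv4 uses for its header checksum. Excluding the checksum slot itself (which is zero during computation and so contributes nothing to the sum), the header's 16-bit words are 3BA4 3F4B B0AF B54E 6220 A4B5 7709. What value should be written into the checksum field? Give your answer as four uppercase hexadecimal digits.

A132

One's-complement addition (fold any carry out of bit 15 back into bit 0):
  0x3BA4 + 0x3F4B = 0x07AEF
  0x7AEF + 0xB0AF = 0x12B9E → wrap carry → 0x2B9F
  0x2B9F + 0xB54E = 0x0E0ED
  0xE0ED + 0x6220 = 0x1430D → wrap carry → 0x430E
  0x430E + 0xA4B5 = 0x0E7C3
  0xE7C3 + 0x7709 = 0x15ECC → wrap carry → 0x5ECD
One's-complement sum = 0x5ECD.
Checksum = ~0x5ECD & 0xFFFF = 0xA132.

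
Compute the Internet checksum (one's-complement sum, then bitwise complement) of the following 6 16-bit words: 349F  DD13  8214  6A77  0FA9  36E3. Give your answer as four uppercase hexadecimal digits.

BB34

One's-complement addition (fold any carry out of bit 15 back into bit 0):
  0x349F + 0xDD13 = 0x111B2 → wrap carry → 0x11B3
  0x11B3 + 0x8214 = 0x093C7
  0x93C7 + 0x6A77 = 0x0FE3E
  0xFE3E + 0x0FA9 = 0x10DE7 → wrap carry → 0x0DE8
  0x0DE8 + 0x36E3 = 0x044CB
One's-complement sum = 0x44CB.
Checksum = ~0x44CB & 0xFFFF = 0xBB34.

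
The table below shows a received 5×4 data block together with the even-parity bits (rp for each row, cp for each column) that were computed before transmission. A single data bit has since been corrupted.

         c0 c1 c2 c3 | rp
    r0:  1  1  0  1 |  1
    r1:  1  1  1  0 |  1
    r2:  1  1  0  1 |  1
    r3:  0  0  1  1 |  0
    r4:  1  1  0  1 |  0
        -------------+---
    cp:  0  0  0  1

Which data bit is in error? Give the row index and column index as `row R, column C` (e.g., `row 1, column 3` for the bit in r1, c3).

Recompute each row's even parity and compare to rp:
  r0: data parity 1, sent rp 1 → ok
  r1: data parity 1, sent rp 1 → ok
  r2: data parity 1, sent rp 1 → ok
  r3: data parity 0, sent rp 0 → ok
  r4: data parity 1, sent rp 0 → mismatch
Recompute each column's even parity and compare to cp:
  c0: data parity 0, sent cp 0 → ok
  c1: data parity 0, sent cp 0 → ok
  c2: data parity 0, sent cp 0 → ok
  c3: data parity 0, sent cp 1 → mismatch
Exactly one row (r4) and one column (c3) fail → the flipped bit is at their intersection.

row 4, column 3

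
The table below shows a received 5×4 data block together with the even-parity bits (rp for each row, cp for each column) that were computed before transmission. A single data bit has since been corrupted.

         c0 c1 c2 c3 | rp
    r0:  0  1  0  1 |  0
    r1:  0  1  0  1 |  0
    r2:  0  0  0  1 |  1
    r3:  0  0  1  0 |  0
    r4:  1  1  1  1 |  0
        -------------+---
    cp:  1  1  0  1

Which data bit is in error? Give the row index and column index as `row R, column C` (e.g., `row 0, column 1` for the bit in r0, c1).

Recompute each row's even parity and compare to rp:
  r0: data parity 0, sent rp 0 → ok
  r1: data parity 0, sent rp 0 → ok
  r2: data parity 1, sent rp 1 → ok
  r3: data parity 1, sent rp 0 → mismatch
  r4: data parity 0, sent rp 0 → ok
Recompute each column's even parity and compare to cp:
  c0: data parity 1, sent cp 1 → ok
  c1: data parity 1, sent cp 1 → ok
  c2: data parity 0, sent cp 0 → ok
  c3: data parity 0, sent cp 1 → mismatch
Exactly one row (r3) and one column (c3) fail → the flipped bit is at their intersection.

row 3, column 3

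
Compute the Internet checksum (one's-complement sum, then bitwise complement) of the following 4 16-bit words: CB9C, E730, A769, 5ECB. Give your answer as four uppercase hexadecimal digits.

46FD

One's-complement addition (fold any carry out of bit 15 back into bit 0):
  0xCB9C + 0xE730 = 0x1B2CC → wrap carry → 0xB2CD
  0xB2CD + 0xA769 = 0x15A36 → wrap carry → 0x5A37
  0x5A37 + 0x5ECB = 0x0B902
One's-complement sum = 0xB902.
Checksum = ~0xB902 & 0xFFFF = 0x46FD.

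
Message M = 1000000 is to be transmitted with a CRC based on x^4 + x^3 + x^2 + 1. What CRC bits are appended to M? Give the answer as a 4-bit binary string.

Append 4 zeros: 10000000000. Divide by 11101 (XOR where the leading bit is 1):
  pos 0: 10000 XOR 11101 = 01101
  pos 1: 11010 XOR 11101 = 00111
  pos 3: 11100 XOR 11101 = 00001
Remainder (last 4 bits) = 1000. This is the CRC / FCS.

1000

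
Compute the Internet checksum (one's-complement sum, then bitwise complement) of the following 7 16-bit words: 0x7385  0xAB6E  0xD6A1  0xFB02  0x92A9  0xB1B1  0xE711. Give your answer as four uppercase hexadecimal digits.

One's-complement addition (fold any carry out of bit 15 back into bit 0):
  0x7385 + 0xAB6E = 0x11EF3 → wrap carry → 0x1EF4
  0x1EF4 + 0xD6A1 = 0x0F595
  0xF595 + 0xFB02 = 0x1F097 → wrap carry → 0xF098
  0xF098 + 0x92A9 = 0x18341 → wrap carry → 0x8342
  0x8342 + 0xB1B1 = 0x134F3 → wrap carry → 0x34F4
  0x34F4 + 0xE711 = 0x11C05 → wrap carry → 0x1C06
One's-complement sum = 0x1C06.
Checksum = ~0x1C06 & 0xFFFF = 0xE3F9.

E3F9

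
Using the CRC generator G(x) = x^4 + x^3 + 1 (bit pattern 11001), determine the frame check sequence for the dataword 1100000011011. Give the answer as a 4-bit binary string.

Append 4 zeros: 11000000110110000. Divide by 11001 (XOR where the leading bit is 1):
  pos 0: 11000 XOR 11001 = 00001
  pos 4: 10001 XOR 11001 = 01000
  pos 5: 10001 XOR 11001 = 01000
  pos 6: 10000 XOR 11001 = 01001
  pos 7: 10011 XOR 11001 = 01010
  pos 8: 10101 XOR 11001 = 01100
  pos 9: 11000 XOR 11001 = 00001
Remainder (last 4 bits) = 1000. This is the CRC / FCS.

1000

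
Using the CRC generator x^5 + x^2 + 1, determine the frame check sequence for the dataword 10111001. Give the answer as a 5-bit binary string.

01101

Append 5 zeros: 1011100100000. Divide by 100101 (XOR where the leading bit is 1):
  pos 0: 101110 XOR 100101 = 001011
  pos 2: 101101 XOR 100101 = 001000
  pos 4: 100000 XOR 100101 = 000101
  pos 7: 101000 XOR 100101 = 001101
Remainder (last 5 bits) = 01101. This is the CRC / FCS.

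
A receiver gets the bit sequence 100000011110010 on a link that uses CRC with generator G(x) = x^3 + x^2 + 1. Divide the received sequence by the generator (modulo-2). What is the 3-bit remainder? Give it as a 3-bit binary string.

Modulo-2 division of 100000011110010 by 1101:
  pos 0: 1000 XOR 1101 = 0101
  pos 1: 1010 XOR 1101 = 0111
  pos 2: 1110 XOR 1101 = 0011
  pos 4: 1101 XOR 1101 = 0000
  pos 8: 1110 XOR 1101 = 0011
  pos 10: 1101 XOR 1101 = 0000
Remainder = 000 (zero — the frame passes the CRC check).

000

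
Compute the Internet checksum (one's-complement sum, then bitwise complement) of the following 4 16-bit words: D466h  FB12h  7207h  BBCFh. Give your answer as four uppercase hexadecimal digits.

02AF

One's-complement addition (fold any carry out of bit 15 back into bit 0):
  0xD466 + 0xFB12 = 0x1CF78 → wrap carry → 0xCF79
  0xCF79 + 0x7207 = 0x14180 → wrap carry → 0x4181
  0x4181 + 0xBBCF = 0x0FD50
One's-complement sum = 0xFD50.
Checksum = ~0xFD50 & 0xFFFF = 0x02AF.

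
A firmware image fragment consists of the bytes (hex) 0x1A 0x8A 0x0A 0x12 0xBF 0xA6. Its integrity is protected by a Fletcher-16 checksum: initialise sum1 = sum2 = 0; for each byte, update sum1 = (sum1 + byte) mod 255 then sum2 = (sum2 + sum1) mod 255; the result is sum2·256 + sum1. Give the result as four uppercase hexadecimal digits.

Running sums (mod 255):
  after byte 0 (0x1A): sum1=26, sum2=26
  after byte 1 (0x8A): sum1=164, sum2=190
  after byte 2 (0x0A): sum1=174, sum2=109
  after byte 3 (0x12): sum1=192, sum2=46
  after byte 4 (0xBF): sum1=128, sum2=174
  after byte 5 (0xA6): sum1=39, sum2=213
Checksum = sum2·256 + sum1 = 213·256 + 39 = 54567 = 0xD527.

D527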